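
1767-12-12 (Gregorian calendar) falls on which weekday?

January 1, 1767 is a Thursday.
December 12 is day 346 of the year, i.e. 345 days after Jan 1.
345 mod 7 = 2, so advance 2 weekdays from Thursday: Saturday.

Saturday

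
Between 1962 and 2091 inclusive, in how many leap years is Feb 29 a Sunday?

5

Leap years in 1962–2091: 32 of them.
Feb 29 weekday advances by 5 (mod 7) from one leap year to the next four years later (or differs when a century non-leap intervenes).
Leap-day weekdays: 1964:Sat 1968:Thu 1972:Tue 1976:Sun✓ 1980:Fri 1984:Wed 1988:Mon 1992:Sat 1996:Thu 2000:Tue 2004:Sun✓ 2008:Fri 2012:Wed …(6 more)… 2040:Wed 2044:Mon 2048:Sat 2052:Thu 2056:Tue 2060:Sun✓ 2064:Fri 2068:Wed 2072:Mon 2076:Sat 2080:Thu 2084:Tue 2088:Sun✓
Sunday: 1976, 2004, 2032, 2060, 2088 → 5.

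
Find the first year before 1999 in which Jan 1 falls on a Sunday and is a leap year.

1984

Jan 1 advances by 2 weekdays after a leap year and by 1 after a common year.
1999: Jan 1 is Friday.
1998: Thursday
1997: Wednesday
1996: Monday (leap)
1995: Sunday
1994: Saturday
1993: Friday
1992: Wednesday (leap)
1991: Tuesday
1990: Monday
1989: Sunday
1988: Friday (leap)
1987: Thursday
1986: Wednesday
1985: Tuesday
1984: Sunday (leap)
1984 begins on a Sunday and is a leap year.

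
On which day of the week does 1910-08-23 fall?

Tuesday

January 1, 1910 is a Saturday.
August 23 is day 235 of the year, i.e. 234 days after Jan 1.
234 mod 7 = 3, so advance 3 weekdays from Saturday: Tuesday.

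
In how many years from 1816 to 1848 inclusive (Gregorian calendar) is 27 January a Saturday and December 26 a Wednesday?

Check each year's weekday for 27 January and December 26:
  1816: Sat/Thu  1817: Mon/Fri  1818: Tue/Sat  1819: Wed/Sun  1820: Thu/Tue  1821: Sat/Wed ✓  1822: Sun/Thu  1823: Mon/Fri  1824: Tue/Sun  1825: Thu/Mon  1826: Fri/Tue  1827: Sat/Wed ✓  1828: Sun/Fri  1829: Tue/Sat  …(5 more)…  1835: Tue/Sat  1836: Wed/Mon  1837: Fri/Tue  1838: Sat/Wed ✓  1839: Sun/Thu  1840: Mon/Sat  1841: Wed/Sun  1842: Thu/Mon  1843: Fri/Tue  1844: Sat/Thu  1845: Mon/Fri  1846: Tue/Sat  1847: Wed/Sun  1848: Thu/Tue
Both conditions hold in: 1821, 1827, 1838 — 3.

3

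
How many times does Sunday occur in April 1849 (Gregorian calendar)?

April 1849 has 30 days and begins on Sunday.
The first Sunday is April 1.
Sundays fall on 1, 8, 15, 22, 29 — that's 5.

5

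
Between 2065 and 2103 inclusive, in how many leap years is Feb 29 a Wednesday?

2

Leap years in 2065–2103: 8 of them.
Feb 29 weekday advances by 5 (mod 7) from one leap year to the next four years later (or differs when a century non-leap intervenes).
Leap-day weekdays: 2068:Wed✓ 2072:Mon 2076:Sat 2080:Thu 2084:Tue 2088:Sun 2092:Fri 2096:Wed✓
Wednesday: 2068, 2096 → 2.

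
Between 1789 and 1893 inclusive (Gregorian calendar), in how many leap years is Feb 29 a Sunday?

Leap years in 1789–1893: 25 of them.
Feb 29 weekday advances by 5 (mod 7) from one leap year to the next four years later (or differs when a century non-leap intervenes).
Leap-day weekdays: 1792:Wed 1796:Mon 1804:Wed 1808:Mon 1812:Sat 1816:Thu 1820:Tue 1824:Sun✓ 1828:Fri 1832:Wed 1836:Mon 1840:Sat 1844:Thu 1848:Tue 1852:Sun✓ 1856:Fri 1860:Wed 1864:Mon 1868:Sat 1872:Thu 1876:Tue 1880:Sun✓ 1884:Fri 1888:Wed 1892:Mon
Sunday: 1824, 1852, 1880 → 3.

3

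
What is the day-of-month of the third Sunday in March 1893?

19

March 1, 1893 is a Wednesday, so the first Sunday is the 5th.
The third Sunday is 5 + 14 = 19.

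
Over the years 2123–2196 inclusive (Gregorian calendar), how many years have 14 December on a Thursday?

10

Track 14 December's weekday year by year (advancing +1, or +2 across a Feb 29):
  2123: Tue  2124: Thu (+2) ✓  2125: Fri (+1)  2126: Sat (+1)  2127: Sun (+1)
  2128: Tue (+2)  2129: Wed (+1)  2130: Thu (+1) ✓  2131: Fri (+1)  2132: Sun (+2)
  2133: Mon (+1)  2134: Tue (+1)  2135: Wed (+1)  2136: Fri (+2)  … (46 more years) …
  2183: Sun (+1)  2184: Tue (+2)  2185: Wed (+1)  2186: Thu (+1) ✓  2187: Fri (+1)
  2188: Sun (+2)  2189: Mon (+1)  2190: Tue (+1)  2191: Wed (+1)  2192: Fri (+2)
  2193: Sat (+1)  2194: Sun (+1)  2195: Mon (+1)  2196: Wed (+2)
Thursday years: 2124, 2130, 2141, 2147, 2152, 2158, 2169, 2175, 2180, 2186 — 10 in total.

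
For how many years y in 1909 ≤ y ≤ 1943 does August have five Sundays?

16

August has 31 days; it has five Sundays when Sunday falls among the first (month-length − 28) days — i.e. when August 1 is one of Sunday/Saturday/Friday.
August 1 by year: 1909:Sun✓ 1910:Mon 1911:Tue 1912:Thu 1913:Fri✓ 1914:Sat✓ 1915:Sun✓ 1916:Tue 1917:Wed 1918:Thu 1919:Fri✓ 1920:Sun✓ 1921:Mon 1922:Tue 1923:Wed …(5 more)… 1929:Thu 1930:Fri✓ 1931:Sat✓ 1932:Mon 1933:Tue 1934:Wed 1935:Thu 1936:Sat✓ 1937:Sun✓ 1938:Mon 1939:Tue 1940:Thu 1941:Fri✓ 1942:Sat✓ 1943:Sun✓
Years with five Sundays: 1909, 1913, 1914, 1915, 1919, 1920, 1924, 1925, 1926, 1930, 1931, 1936, 1937, 1941, 1942, 1943 → 16.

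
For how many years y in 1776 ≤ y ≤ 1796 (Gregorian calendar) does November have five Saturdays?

7

November has 30 days; it has five Saturdays when Saturday falls among the first (month-length − 28) days — i.e. when November 1 is one of Saturday/Friday.
November 1 by year: 1776:Fri✓ 1777:Sat✓ 1778:Sun 1779:Mon 1780:Wed 1781:Thu 1782:Fri✓ 1783:Sat✓ 1784:Mon 1785:Tue 1786:Wed 1787:Thu 1788:Sat✓ 1789:Sun 1790:Mon 1791:Tue 1792:Thu 1793:Fri✓ 1794:Sat✓ 1795:Sun 1796:Tue
Years with five Saturdays: 1776, 1777, 1782, 1783, 1788, 1793, 1794 → 7.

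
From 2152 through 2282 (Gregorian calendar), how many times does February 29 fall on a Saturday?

4

Leap years in 2152–2282: 32 of them.
Feb 29 weekday advances by 5 (mod 7) from one leap year to the next four years later (or differs when a century non-leap intervenes).
Leap-day weekdays: 2152:Tue 2156:Sun 2160:Fri 2164:Wed 2168:Mon 2172:Sat✓ 2176:Thu 2180:Tue 2184:Sun 2188:Fri 2192:Wed 2196:Mon 2204:Wed …(6 more)… 2232:Wed 2236:Mon 2240:Sat✓ 2244:Thu 2248:Tue 2252:Sun 2256:Fri 2260:Wed 2264:Mon 2268:Sat✓ 2272:Thu 2276:Tue 2280:Sun
Saturday: 2172, 2212, 2240, 2268 → 4.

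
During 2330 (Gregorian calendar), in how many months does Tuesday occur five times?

A month of length L has five Tuesdays iff its first Tuesday is on day ≤ L−28 (so day 1–3 in a 31-day month, 1–2 in a 30-day month, day 1 in a leap February).
Checking each month of 2330: Jan starts Wed (31d); Feb starts Sat (28d); Mar starts Sat (31d); Apr starts Tue (30d) ✓; May starts Thu (31d); Jun starts Sun (30d); Jul starts Tue (31d) ✓; Aug starts Fri (31d); Sep starts Mon (30d) ✓; Oct starts Wed (31d); Nov starts Sat (30d); Dec starts Mon (31d) ✓.
Five-Tuesday months: April, July, September, December → 4.

4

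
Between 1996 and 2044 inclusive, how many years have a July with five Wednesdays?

22

July has 31 days; it has five Wednesdays when Wednesday falls among the first (month-length − 28) days — i.e. when July 1 is one of Wednesday/Tuesday/Monday.
July 1 by year: 1996:Mon✓ 1997:Tue✓ 1998:Wed✓ 1999:Thu 2000:Sat 2001:Sun 2002:Mon✓ 2003:Tue✓ 2004:Thu 2005:Fri 2006:Sat 2007:Sun 2008:Tue✓ 2009:Wed✓ 2010:Thu …(19 more)… 2030:Mon✓ 2031:Tue✓ 2032:Thu 2033:Fri 2034:Sat 2035:Sun 2036:Tue✓ 2037:Wed✓ 2038:Thu 2039:Fri 2040:Sun 2041:Mon✓ 2042:Tue✓ 2043:Wed✓ 2044:Fri
Years with five Wednesdays: 1996, 1997, 1998, 2002, 2003, 2008, 2009, 2013, 2014, 2015, 2019, 2020, 2024, 2025, 2026, 2030, 2031, 2036, 2037, 2041, 2042, 2043 → 22.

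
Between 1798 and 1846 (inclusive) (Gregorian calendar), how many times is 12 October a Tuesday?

6

Track 12 October's weekday year by year (advancing +1, or +2 across a Feb 29):
  1798: Fri  1799: Sat (+1)  1800: Sun (+1)  1801: Mon (+1)  1802: Tue (+1) ✓
  1803: Wed (+1)  1804: Fri (+2)  1805: Sat (+1)  1806: Sun (+1)  1807: Mon (+1)
  1808: Wed (+2)  1809: Thu (+1)  1810: Fri (+1)  1811: Sat (+1)  … (21 more years) …
  1833: Sat (+1)  1834: Sun (+1)  1835: Mon (+1)  1836: Wed (+2)  1837: Thu (+1)
  1838: Fri (+1)  1839: Sat (+1)  1840: Mon (+2)  1841: Tue (+1) ✓  1842: Wed (+1)
  1843: Thu (+1)  1844: Sat (+2)  1845: Sun (+1)  1846: Mon (+1)
Tuesday years: 1802, 1813, 1819, 1824, 1830, 1841 — 6 in total.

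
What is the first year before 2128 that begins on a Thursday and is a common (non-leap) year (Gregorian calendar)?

Jan 1 advances by 2 weekdays after a leap year and by 1 after a common year.
2128: Jan 1 is Thursday (leap).
2127: Wednesday
2126: Tuesday
2125: Monday
2124: Saturday (leap)
2123: Friday
2122: Thursday
2122 begins on a Thursday and is a common year.

2122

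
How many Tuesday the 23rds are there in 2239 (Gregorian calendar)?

2

Check the 23rd of each month of 2239: Jan 23: Wed, Feb 23: Sat, Mar 23: Sat, Apr 23: Tue, May 23: Thu, Jun 23: Sun, Jul 23: Tue, Aug 23: Fri, Sep 23: Mon, Oct 23: Wed, Nov 23: Sat, Dec 23: Mon.
Tuesday occurs in April, July — 2 months.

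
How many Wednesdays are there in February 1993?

4

February 1993 has 28 days and begins on Monday.
The first Wednesday is February 3.
Wednesdays fall on 3, 10, 17, 24 — that's 4.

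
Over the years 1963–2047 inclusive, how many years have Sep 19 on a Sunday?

Track Sep 19's weekday year by year (advancing +1, or +2 across a Feb 29):
  1963: Thu  1964: Sat (+2)  1965: Sun (+1) ✓  1966: Mon (+1)  1967: Tue (+1)
  1968: Thu (+2)  1969: Fri (+1)  1970: Sat (+1)  1971: Sun (+1) ✓  1972: Tue (+2)
  1973: Wed (+1)  1974: Thu (+1)  1975: Fri (+1)  1976: Sun (+2) ✓  … (57 more years) …
  2034: Tue (+1)  2035: Wed (+1)  2036: Fri (+2)  2037: Sat (+1)  2038: Sun (+1) ✓
  2039: Mon (+1)  2040: Wed (+2)  2041: Thu (+1)  2042: Fri (+1)  2043: Sat (+1)
  2044: Mon (+2)  2045: Tue (+1)  2046: Wed (+1)  2047: Thu (+1)
Sunday years: 1965, 1971, 1976, 1982, 1993, 1999, 2004, 2010, 2021, 2027, 2032, 2038 — 12 in total.

12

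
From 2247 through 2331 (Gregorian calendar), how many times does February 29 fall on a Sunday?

3

Leap years in 2247–2331: 20 of them.
Feb 29 weekday advances by 5 (mod 7) from one leap year to the next four years later (or differs when a century non-leap intervenes).
Leap-day weekdays: 2248:Tue 2252:Sun✓ 2256:Fri 2260:Wed 2264:Mon 2268:Sat 2272:Thu 2276:Tue 2280:Sun✓ 2284:Fri 2288:Wed 2292:Mon 2296:Sat 2304:Mon 2308:Sat 2312:Thu 2316:Tue 2320:Sun✓ 2324:Fri 2328:Wed
Sunday: 2252, 2280, 2320 → 3.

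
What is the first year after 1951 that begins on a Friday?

Jan 1 advances by 2 weekdays after a leap year and by 1 after a common year.
1951: Jan 1 is Monday.
1952: Tuesday (leap)
1953: Thursday
1954: Friday
1954 begins on a Friday

1954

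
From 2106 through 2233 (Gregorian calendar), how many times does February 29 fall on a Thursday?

4

Leap years in 2106–2233: 31 of them.
Feb 29 weekday advances by 5 (mod 7) from one leap year to the next four years later (or differs when a century non-leap intervenes).
Leap-day weekdays: 2108:Wed 2112:Mon 2116:Sat 2120:Thu✓ 2124:Tue 2128:Sun 2132:Fri 2136:Wed 2140:Mon 2144:Sat 2148:Thu✓ 2152:Tue 2156:Sun …(5 more)… 2180:Tue 2184:Sun 2188:Fri 2192:Wed 2196:Mon 2204:Wed 2208:Mon 2212:Sat 2216:Thu✓ 2220:Tue 2224:Sun 2228:Fri 2232:Wed
Thursday: 2120, 2148, 2176, 2216 → 4.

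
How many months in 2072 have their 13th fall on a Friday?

1

Check the 13th of each month of 2072: Jan 13: Wed, Feb 13: Sat, Mar 13: Sun, Apr 13: Wed, May 13: Fri, Jun 13: Mon, Jul 13: Wed, Aug 13: Sat, Sep 13: Tue, Oct 13: Thu, Nov 13: Sun, Dec 13: Tue.
Friday occurs in May — 1 month.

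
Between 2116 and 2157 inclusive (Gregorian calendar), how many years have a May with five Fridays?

18

May has 31 days; it has five Fridays when Friday falls among the first (month-length − 28) days — i.e. when May 1 is one of Friday/Thursday/Wednesday.
May 1 by year: 2116:Fri✓ 2117:Sat 2118:Sun 2119:Mon 2120:Wed✓ 2121:Thu✓ 2122:Fri✓ 2123:Sat 2124:Mon 2125:Tue 2126:Wed✓ 2127:Thu✓ 2128:Sat 2129:Sun 2130:Mon …(12 more)… 2143:Wed✓ 2144:Fri✓ 2145:Sat 2146:Sun 2147:Mon 2148:Wed✓ 2149:Thu✓ 2150:Fri✓ 2151:Sat 2152:Mon 2153:Tue 2154:Wed✓ 2155:Thu✓ 2156:Sat 2157:Sun
Years with five Fridays: 2116, 2120, 2121, 2122, 2126, 2127, 2132, 2133, 2137, 2138, 2139, 2143, 2144, 2148, 2149, 2150, 2154, 2155 → 18.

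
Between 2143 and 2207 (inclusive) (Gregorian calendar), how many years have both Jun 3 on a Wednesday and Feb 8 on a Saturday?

2

Check each year's weekday for Jun 3 and Feb 8:
  2143: Mon/Fri  2144: Wed/Sat ✓  2145: Thu/Mon  2146: Fri/Tue  2147: Sat/Wed  2148: Mon/Thu  2149: Tue/Sat  2150: Wed/Sun  2151: Thu/Mon  2152: Sat/Tue  2153: Sun/Thu  2154: Mon/Fri  2155: Tue/Sat  2156: Thu/Sun  …(37 more)…  2194: Tue/Sat  2195: Wed/Sun  2196: Fri/Mon  2197: Sat/Wed  2198: Sun/Thu  2199: Mon/Fri  2200: Tue/Sat  2201: Wed/Sun  2202: Thu/Mon  2203: Fri/Tue  2204: Sun/Wed  2205: Mon/Fri  2206: Tue/Sat  2207: Wed/Sun
Both conditions hold in: 2144, 2172 — 2.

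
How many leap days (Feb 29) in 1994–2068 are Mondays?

Leap years in 1994–2068: 19 of them.
Feb 29 weekday advances by 5 (mod 7) from one leap year to the next four years later (or differs when a century non-leap intervenes).
Leap-day weekdays: 1996:Thu 2000:Tue 2004:Sun 2008:Fri 2012:Wed 2016:Mon✓ 2020:Sat 2024:Thu 2028:Tue 2032:Sun 2036:Fri 2040:Wed 2044:Mon✓ 2048:Sat 2052:Thu 2056:Tue 2060:Sun 2064:Fri 2068:Wed
Monday: 2016, 2044 → 2.

2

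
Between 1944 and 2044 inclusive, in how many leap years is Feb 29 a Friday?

Leap years in 1944–2044: 26 of them.
Feb 29 weekday advances by 5 (mod 7) from one leap year to the next four years later (or differs when a century non-leap intervenes).
Leap-day weekdays: 1944:Tue 1948:Sun 1952:Fri✓ 1956:Wed 1960:Mon 1964:Sat 1968:Thu 1972:Tue 1976:Sun 1980:Fri✓ 1984:Wed 1988:Mon 1992:Sat 1996:Thu 2000:Tue 2004:Sun 2008:Fri✓ 2012:Wed 2016:Mon 2020:Sat 2024:Thu 2028:Tue 2032:Sun 2036:Fri✓ 2040:Wed 2044:Mon
Friday: 1952, 1980, 2008, 2036 → 4.

4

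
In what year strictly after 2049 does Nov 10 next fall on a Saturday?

2057

From one year to the next, a fixed date's weekday advances by 1, or by 2 when a Feb 29 lies between the two dates.
2049: November 10 is Wednesday.
2050: Thursday (+1)
2051: Friday (+1)
2052: Sunday (+2)
2053: Monday (+1)
2054: Tuesday (+1)
2055: Wednesday (+1)
2056: Friday (+2)
2057: Saturday (+1)
Nov 10 falls on a Saturday in 2057.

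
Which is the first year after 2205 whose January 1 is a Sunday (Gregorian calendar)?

Jan 1 advances by 2 weekdays after a leap year and by 1 after a common year.
2205: Jan 1 is Tuesday.
2206: Wednesday
2207: Thursday
2208: Friday (leap)
2209: Sunday
2209 begins on a Sunday

2209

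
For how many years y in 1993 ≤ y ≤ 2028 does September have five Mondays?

September has 30 days; it has five Mondays when Monday falls among the first (month-length − 28) days — i.e. when September 1 is one of Monday/Sunday.
September 1 by year: 1993:Wed 1994:Thu 1995:Fri 1996:Sun✓ 1997:Mon✓ 1998:Tue 1999:Wed 2000:Fri 2001:Sat 2002:Sun✓ 2003:Mon✓ 2004:Wed 2005:Thu 2006:Fri 2007:Sat …(6 more)… 2014:Mon✓ 2015:Tue 2016:Thu 2017:Fri 2018:Sat 2019:Sun✓ 2020:Tue 2021:Wed 2022:Thu 2023:Fri 2024:Sun✓ 2025:Mon✓ 2026:Tue 2027:Wed 2028:Fri
Years with five Mondays: 1996, 1997, 2002, 2003, 2008, 2013, 2014, 2019, 2024, 2025 → 10.

10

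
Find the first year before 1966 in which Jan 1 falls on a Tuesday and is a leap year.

1952

Jan 1 advances by 2 weekdays after a leap year and by 1 after a common year.
1966: Jan 1 is Saturday.
1965: Friday
1964: Wednesday (leap)
1963: Tuesday
1962: Monday
1961: Sunday
1960: Friday (leap)
1959: Thursday
1958: Wednesday
1957: Tuesday
1956: Sunday (leap)
1955: Saturday
1954: Friday
1953: Thursday
1952: Tuesday (leap)
1952 begins on a Tuesday and is a leap year.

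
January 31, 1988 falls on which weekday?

Sunday

January 1, 1988 is a Friday.
January 31 is day 31 of the year, i.e. 30 days after Jan 1.
30 mod 7 = 2, so advance 2 weekdays from Friday: Sunday.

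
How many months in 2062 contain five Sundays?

A month of length L has five Sundays iff its first Sunday is on day ≤ L−28 (so day 1–3 in a 31-day month, 1–2 in a 30-day month, day 1 in a leap February).
Checking each month of 2062: Jan starts Sun (31d) ✓; Feb starts Wed (28d); Mar starts Wed (31d); Apr starts Sat (30d) ✓; May starts Mon (31d); Jun starts Thu (30d); Jul starts Sat (31d) ✓; Aug starts Tue (31d); Sep starts Fri (30d); Oct starts Sun (31d) ✓; Nov starts Wed (30d); Dec starts Fri (31d) ✓.
Five-Sunday months: January, April, July, October, December → 5.

5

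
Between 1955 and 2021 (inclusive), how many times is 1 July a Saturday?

9

Track 1 July's weekday year by year (advancing +1, or +2 across a Feb 29):
  1955: Fri  1956: Sun (+2)  1957: Mon (+1)  1958: Tue (+1)  1959: Wed (+1)
  1960: Fri (+2)  1961: Sat (+1) ✓  1962: Sun (+1)  1963: Mon (+1)  1964: Wed (+2)
  1965: Thu (+1)  1966: Fri (+1)  1967: Sat (+1) ✓  1968: Mon (+2)  … (39 more years) …
  2008: Tue (+2)  2009: Wed (+1)  2010: Thu (+1)  2011: Fri (+1)  2012: Sun (+2)
  2013: Mon (+1)  2014: Tue (+1)  2015: Wed (+1)  2016: Fri (+2)  2017: Sat (+1) ✓
  2018: Sun (+1)  2019: Mon (+1)  2020: Wed (+2)  2021: Thu (+1)
Saturday years: 1961, 1967, 1972, 1978, 1989, 1995, 2000, 2006, 2017 — 9 in total.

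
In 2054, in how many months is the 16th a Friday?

2

Check the 16th of each month of 2054: Jan 16: Fri, Feb 16: Mon, Mar 16: Mon, Apr 16: Thu, May 16: Sat, Jun 16: Tue, Jul 16: Thu, Aug 16: Sun, Sep 16: Wed, Oct 16: Fri, Nov 16: Mon, Dec 16: Wed.
Friday occurs in January, October — 2 months.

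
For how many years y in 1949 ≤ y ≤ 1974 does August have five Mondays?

August has 31 days; it has five Mondays when Monday falls among the first (month-length − 28) days — i.e. when August 1 is one of Monday/Sunday/Saturday.
August 1 by year: 1949:Mon✓ 1950:Tue 1951:Wed 1952:Fri 1953:Sat✓ 1954:Sun✓ 1955:Mon✓ 1956:Wed 1957:Thu 1958:Fri 1959:Sat✓ 1960:Mon✓ 1961:Tue 1962:Wed 1963:Thu 1964:Sat✓ 1965:Sun✓ 1966:Mon✓ 1967:Tue 1968:Thu 1969:Fri 1970:Sat✓ 1971:Sun✓ 1972:Tue 1973:Wed 1974:Thu
Years with five Mondays: 1949, 1953, 1954, 1955, 1959, 1960, 1964, 1965, 1966, 1970, 1971 → 11.

11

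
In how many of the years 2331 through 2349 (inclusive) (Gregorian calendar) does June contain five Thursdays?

June has 30 days; it has five Thursdays when Thursday falls among the first (month-length − 28) days — i.e. when June 1 is one of Thursday/Wednesday.
June 1 by year: 2331:Mon 2332:Wed✓ 2333:Thu✓ 2334:Fri 2335:Sat 2336:Mon 2337:Tue 2338:Wed✓ 2339:Thu✓ 2340:Sat 2341:Sun 2342:Mon 2343:Tue 2344:Thu✓ 2345:Fri 2346:Sat 2347:Sun 2348:Tue 2349:Wed✓
Years with five Thursdays: 2332, 2333, 2338, 2339, 2344, 2349 → 6.

6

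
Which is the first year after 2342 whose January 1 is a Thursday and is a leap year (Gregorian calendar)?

2348

Jan 1 advances by 2 weekdays after a leap year and by 1 after a common year.
2342: Jan 1 is Thursday.
2343: Friday
2344: Saturday (leap)
2345: Monday
2346: Tuesday
2347: Wednesday
2348: Thursday (leap)
2348 begins on a Thursday and is a leap year.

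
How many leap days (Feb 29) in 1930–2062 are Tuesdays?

5

Leap years in 1930–2062: 33 of them.
Feb 29 weekday advances by 5 (mod 7) from one leap year to the next four years later (or differs when a century non-leap intervenes).
Leap-day weekdays: 1932:Mon 1936:Sat 1940:Thu 1944:Tue✓ 1948:Sun 1952:Fri 1956:Wed 1960:Mon 1964:Sat 1968:Thu 1972:Tue✓ 1976:Sun 1980:Fri …(7 more)… 2012:Wed 2016:Mon 2020:Sat 2024:Thu 2028:Tue✓ 2032:Sun 2036:Fri 2040:Wed 2044:Mon 2048:Sat 2052:Thu 2056:Tue✓ 2060:Sun
Tuesday: 1944, 1972, 2000, 2028, 2056 → 5.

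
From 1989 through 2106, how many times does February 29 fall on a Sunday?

4

Leap years in 1989–2106: 28 of them.
Feb 29 weekday advances by 5 (mod 7) from one leap year to the next four years later (or differs when a century non-leap intervenes).
Leap-day weekdays: 1992:Sat 1996:Thu 2000:Tue 2004:Sun✓ 2008:Fri 2012:Wed 2016:Mon 2020:Sat 2024:Thu 2028:Tue 2032:Sun✓ 2036:Fri 2040:Wed 2044:Mon 2048:Sat 2052:Thu 2056:Tue 2060:Sun✓ 2064:Fri 2068:Wed 2072:Mon 2076:Sat 2080:Thu 2084:Tue 2088:Sun✓ 2092:Fri 2096:Wed 2104:Fri
Sunday: 2004, 2032, 2060, 2088 → 4.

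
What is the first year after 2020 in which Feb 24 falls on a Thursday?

2022

From one year to the next, a fixed date's weekday advances by 1, or by 2 when a Feb 29 lies between the two dates.
2020: February 24 is Monday.
2021: Wednesday (+2)
2022: Thursday (+1)
Feb 24 falls on a Thursday in 2022.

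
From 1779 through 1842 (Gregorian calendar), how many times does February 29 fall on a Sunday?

2

Leap years in 1779–1842: 15 of them.
Feb 29 weekday advances by 5 (mod 7) from one leap year to the next four years later (or differs when a century non-leap intervenes).
Leap-day weekdays: 1780:Tue 1784:Sun✓ 1788:Fri 1792:Wed 1796:Mon 1804:Wed 1808:Mon 1812:Sat 1816:Thu 1820:Tue 1824:Sun✓ 1828:Fri 1832:Wed 1836:Mon 1840:Sat
Sunday: 1784, 1824 → 2.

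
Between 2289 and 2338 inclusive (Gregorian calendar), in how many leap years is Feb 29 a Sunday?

1

Leap years in 2289–2338: 11 of them.
Feb 29 weekday advances by 5 (mod 7) from one leap year to the next four years later (or differs when a century non-leap intervenes).
Leap-day weekdays: 2292:Mon 2296:Sat 2304:Mon 2308:Sat 2312:Thu 2316:Tue 2320:Sun✓ 2324:Fri 2328:Wed 2332:Mon 2336:Sat
Sunday: 2320 → 1.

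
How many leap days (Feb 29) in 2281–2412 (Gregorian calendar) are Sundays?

4

Leap years in 2281–2412: 32 of them.
Feb 29 weekday advances by 5 (mod 7) from one leap year to the next four years later (or differs when a century non-leap intervenes).
Leap-day weekdays: 2284:Fri 2288:Wed 2292:Mon 2296:Sat 2304:Mon 2308:Sat 2312:Thu 2316:Tue 2320:Sun✓ 2324:Fri 2328:Wed 2332:Mon 2336:Sat …(6 more)… 2364:Sat 2368:Thu 2372:Tue 2376:Sun✓ 2380:Fri 2384:Wed 2388:Mon 2392:Sat 2396:Thu 2400:Tue 2404:Sun✓ 2408:Fri 2412:Wed
Sunday: 2320, 2348, 2376, 2404 → 4.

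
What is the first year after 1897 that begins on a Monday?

Jan 1 advances by 2 weekdays after a leap year and by 1 after a common year.
1897: Jan 1 is Friday.
1898: Saturday
1899: Sunday
1900: Monday
1900 begins on a Monday

1900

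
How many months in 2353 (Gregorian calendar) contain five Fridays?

A month of length L has five Fridays iff its first Friday is on day ≤ L−28 (so day 1–3 in a 31-day month, 1–2 in a 30-day month, day 1 in a leap February).
Checking each month of 2353: Jan starts Thu (31d) ✓; Feb starts Sun (28d); Mar starts Sun (31d); Apr starts Wed (30d); May starts Fri (31d) ✓; Jun starts Mon (30d); Jul starts Wed (31d) ✓; Aug starts Sat (31d); Sep starts Tue (30d); Oct starts Thu (31d) ✓; Nov starts Sun (30d); Dec starts Tue (31d).
Five-Friday months: January, May, July, October → 4.

4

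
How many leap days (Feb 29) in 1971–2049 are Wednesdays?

3

Leap years in 1971–2049: 20 of them.
Feb 29 weekday advances by 5 (mod 7) from one leap year to the next four years later (or differs when a century non-leap intervenes).
Leap-day weekdays: 1972:Tue 1976:Sun 1980:Fri 1984:Wed✓ 1988:Mon 1992:Sat 1996:Thu 2000:Tue 2004:Sun 2008:Fri 2012:Wed✓ 2016:Mon 2020:Sat 2024:Thu 2028:Tue 2032:Sun 2036:Fri 2040:Wed✓ 2044:Mon 2048:Sat
Wednesday: 1984, 2012, 2040 → 3.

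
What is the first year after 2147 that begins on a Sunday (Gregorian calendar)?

2158

Jan 1 advances by 2 weekdays after a leap year and by 1 after a common year.
2147: Jan 1 is Sunday.
2148: Monday (leap)
2149: Wednesday
2150: Thursday
2151: Friday
2152: Saturday (leap)
2153: Monday
2154: Tuesday
2155: Wednesday
2156: Thursday (leap)
2157: Saturday
2158: Sunday
2158 begins on a Sunday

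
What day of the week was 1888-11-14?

January 1, 1888 is a Sunday.
November 14 is day 319 of the year, i.e. 318 days after Jan 1.
318 mod 7 = 3, so advance 3 weekdays from Sunday: Wednesday.

Wednesday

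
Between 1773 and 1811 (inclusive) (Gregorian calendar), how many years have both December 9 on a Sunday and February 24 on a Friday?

2

Check each year's weekday for December 9 and February 24:
  1773: Thu/Wed  1774: Fri/Thu  1775: Sat/Fri  1776: Mon/Sat  1777: Tue/Mon  1778: Wed/Tue  1779: Thu/Wed  1780: Sat/Thu  1781: Sun/Sat  1782: Mon/Sun  1783: Tue/Mon  1784: Thu/Tue  1785: Fri/Thu  1786: Sat/Fri  …(11 more)…  1798: Sun/Sat  1799: Mon/Sun  1800: Tue/Mon  1801: Wed/Tue  1802: Thu/Wed  1803: Fri/Thu  1804: Sun/Fri ✓  1805: Mon/Sun  1806: Tue/Mon  1807: Wed/Tue  1808: Fri/Wed  1809: Sat/Fri  1810: Sun/Sat  1811: Mon/Sun
Both conditions hold in: 1792, 1804 — 2.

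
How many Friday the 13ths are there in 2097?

2

Check the 13th of each month of 2097: Jan 13: Sun, Feb 13: Wed, Mar 13: Wed, Apr 13: Sat, May 13: Mon, Jun 13: Thu, Jul 13: Sat, Aug 13: Tue, Sep 13: Fri, Oct 13: Sun, Nov 13: Wed, Dec 13: Fri.
Friday occurs in September, December — 2 months.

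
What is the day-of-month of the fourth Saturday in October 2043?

24

October 1, 2043 is a Thursday, so the first Saturday is the 3rd.
The fourth Saturday is 3 + 21 = 24.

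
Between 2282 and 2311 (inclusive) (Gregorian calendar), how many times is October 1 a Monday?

Track October 1's weekday year by year (advancing +1, or +2 across a Feb 29):
  2282: Sun  2283: Mon (+1) ✓  2284: Wed (+2)  2285: Thu (+1)  2286: Fri (+1)
  2287: Sat (+1)  2288: Mon (+2) ✓  2289: Tue (+1)  2290: Wed (+1)  2291: Thu (+1)
  2292: Sat (+2)  2293: Sun (+1)  2294: Mon (+1) ✓  2295: Tue (+1)  2296: Thu (+2)
  2297: Fri (+1)  2298: Sat (+1)  2299: Sun (+1)  2300: Mon (+1) ✓  2301: Tue (+1)
  2302: Wed (+1)  2303: Thu (+1)  2304: Sat (+2)  2305: Sun (+1)  2306: Mon (+1) ✓
  2307: Tue (+1)  2308: Thu (+2)  2309: Fri (+1)  2310: Sat (+1)  2311: Sun (+1)
Monday years: 2283, 2288, 2294, 2300, 2306 — 5 in total.

5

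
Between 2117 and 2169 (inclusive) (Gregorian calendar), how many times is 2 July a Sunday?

Track 2 July's weekday year by year (advancing +1, or +2 across a Feb 29):
  2117: Fri  2118: Sat (+1)  2119: Sun (+1) ✓  2120: Tue (+2)  2121: Wed (+1)
  2122: Thu (+1)  2123: Fri (+1)  2124: Sun (+2) ✓  2125: Mon (+1)  2126: Tue (+1)
  2127: Wed (+1)  2128: Fri (+2)  2129: Sat (+1)  2130: Sun (+1) ✓  … (25 more years) …
  2156: Fri (+2)  2157: Sat (+1)  2158: Sun (+1) ✓  2159: Mon (+1)  2160: Wed (+2)
  2161: Thu (+1)  2162: Fri (+1)  2163: Sat (+1)  2164: Mon (+2)  2165: Tue (+1)
  2166: Wed (+1)  2167: Thu (+1)  2168: Sat (+2)  2169: Sun (+1) ✓
Sunday years: 2119, 2124, 2130, 2141, 2147, 2152, 2158, 2169 — 8 in total.

8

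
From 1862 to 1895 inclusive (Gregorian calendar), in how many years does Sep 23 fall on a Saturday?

5

Track Sep 23's weekday year by year (advancing +1, or +2 across a Feb 29):
  1862: Tue  1863: Wed (+1)  1864: Fri (+2)  1865: Sat (+1) ✓  1866: Sun (+1)
  1867: Mon (+1)  1868: Wed (+2)  1869: Thu (+1)  1870: Fri (+1)  1871: Sat (+1) ✓
  1872: Mon (+2)  1873: Tue (+1)  1874: Wed (+1)  1875: Thu (+1)  … (6 more years) …
  1882: Sat (+1) ✓  1883: Sun (+1)  1884: Tue (+2)  1885: Wed (+1)  1886: Thu (+1)
  1887: Fri (+1)  1888: Sun (+2)  1889: Mon (+1)  1890: Tue (+1)  1891: Wed (+1)
  1892: Fri (+2)  1893: Sat (+1) ✓  1894: Sun (+1)  1895: Mon (+1)
Saturday years: 1865, 1871, 1876, 1882, 1893 — 5 in total.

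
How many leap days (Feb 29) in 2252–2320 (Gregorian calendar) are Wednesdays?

2

Leap years in 2252–2320: 17 of them.
Feb 29 weekday advances by 5 (mod 7) from one leap year to the next four years later (or differs when a century non-leap intervenes).
Leap-day weekdays: 2252:Sun 2256:Fri 2260:Wed✓ 2264:Mon 2268:Sat 2272:Thu 2276:Tue 2280:Sun 2284:Fri 2288:Wed✓ 2292:Mon 2296:Sat 2304:Mon 2308:Sat 2312:Thu 2316:Tue 2320:Sun
Wednesday: 2260, 2288 → 2.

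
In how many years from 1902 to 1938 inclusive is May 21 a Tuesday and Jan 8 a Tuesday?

Check each year's weekday for May 21 and Jan 8:
  1902: Wed/Wed  1903: Thu/Thu  1904: Sat/Fri  1905: Sun/Sun  1906: Mon/Mon  1907: Tue/Tue ✓  1908: Thu/Wed  1909: Fri/Fri  1910: Sat/Sat  1911: Sun/Sun  1912: Tue/Mon  1913: Wed/Wed  1914: Thu/Thu  1915: Fri/Fri  …(9 more)…  1925: Thu/Thu  1926: Fri/Fri  1927: Sat/Sat  1928: Mon/Sun  1929: Tue/Tue ✓  1930: Wed/Wed  1931: Thu/Thu  1932: Sat/Fri  1933: Sun/Sun  1934: Mon/Mon  1935: Tue/Tue ✓  1936: Thu/Wed  1937: Fri/Fri  1938: Sat/Sat
Both conditions hold in: 1907, 1918, 1929, 1935 — 4.

4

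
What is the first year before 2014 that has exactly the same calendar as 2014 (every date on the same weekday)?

2003

Two years share a calendar iff Jan 1 falls on the same weekday and both are leap or both are common. 2014: Jan 1 is Wednesday, common year.
2013: Jan 1 Tuesday, common
2012: Jan 1 Sunday, leap
2011: Jan 1 Saturday, common
2010: Jan 1 Friday, common
2009: Jan 1 Thursday, common
2008: Jan 1 Tuesday, leap
2007: Jan 1 Monday, common
2006: Jan 1 Sunday, common
2005: Jan 1 Saturday, common
2004: Jan 1 Thursday, leap
2003: Jan 1 Wednesday, common
2003 matches on both conditions.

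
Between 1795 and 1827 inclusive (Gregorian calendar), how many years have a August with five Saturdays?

14

August has 31 days; it has five Saturdays when Saturday falls among the first (month-length − 28) days — i.e. when August 1 is one of Saturday/Friday/Thursday.
August 1 by year: 1795:Sat✓ 1796:Mon 1797:Tue 1798:Wed 1799:Thu✓ 1800:Fri✓ 1801:Sat✓ 1802:Sun 1803:Mon 1804:Wed 1805:Thu✓ 1806:Fri✓ 1807:Sat✓ 1808:Mon 1809:Tue …(3 more)… 1813:Sun 1814:Mon 1815:Tue 1816:Thu✓ 1817:Fri✓ 1818:Sat✓ 1819:Sun 1820:Tue 1821:Wed 1822:Thu✓ 1823:Fri✓ 1824:Sun 1825:Mon 1826:Tue 1827:Wed
Years with five Saturdays: 1795, 1799, 1800, 1801, 1805, 1806, 1807, 1811, 1812, 1816, 1817, 1818, 1822, 1823 → 14.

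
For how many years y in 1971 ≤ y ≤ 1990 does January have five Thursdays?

January has 31 days; it has five Thursdays when Thursday falls among the first (month-length − 28) days — i.e. when January 1 is one of Thursday/Wednesday/Tuesday.
January 1 by year: 1971:Fri 1972:Sat 1973:Mon 1974:Tue✓ 1975:Wed✓ 1976:Thu✓ 1977:Sat 1978:Sun 1979:Mon 1980:Tue✓ 1981:Thu✓ 1982:Fri 1983:Sat 1984:Sun 1985:Tue✓ 1986:Wed✓ 1987:Thu✓ 1988:Fri 1989:Sun 1990:Mon
Years with five Thursdays: 1974, 1975, 1976, 1980, 1981, 1985, 1986, 1987 → 8.

8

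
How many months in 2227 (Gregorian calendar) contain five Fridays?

4

A month of length L has five Fridays iff its first Friday is on day ≤ L−28 (so day 1–3 in a 31-day month, 1–2 in a 30-day month, day 1 in a leap February).
Checking each month of 2227: Jan starts Mon (31d); Feb starts Thu (28d); Mar starts Thu (31d) ✓; Apr starts Sun (30d); May starts Tue (31d); Jun starts Fri (30d) ✓; Jul starts Sun (31d); Aug starts Wed (31d) ✓; Sep starts Sat (30d); Oct starts Mon (31d); Nov starts Thu (30d) ✓; Dec starts Sat (31d).
Five-Friday months: March, June, August, November → 4.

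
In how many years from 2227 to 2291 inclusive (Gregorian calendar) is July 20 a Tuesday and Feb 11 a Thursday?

Check each year's weekday for July 20 and Feb 11:
  2227: Fri/Sun  2228: Sun/Mon  2229: Mon/Wed  2230: Tue/Thu ✓  2231: Wed/Fri  2232: Fri/Sat  2233: Sat/Mon  2234: Sun/Tue  2235: Mon/Wed  2236: Wed/Thu  2237: Thu/Sat  2238: Fri/Sun  2239: Sat/Mon  2240: Mon/Tue  …(37 more)…  2278: Sat/Mon  2279: Sun/Tue  2280: Tue/Wed  2281: Wed/Fri  2282: Thu/Sat  2283: Fri/Sun  2284: Sun/Mon  2285: Mon/Wed  2286: Tue/Thu ✓  2287: Wed/Fri  2288: Fri/Sat  2289: Sat/Mon  2290: Sun/Tue  2291: Mon/Wed
Both conditions hold in: 2230, 2241, 2247, 2258, 2269, 2275, 2286 — 7.

7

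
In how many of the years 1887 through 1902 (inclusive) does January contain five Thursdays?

January has 31 days; it has five Thursdays when Thursday falls among the first (month-length − 28) days — i.e. when January 1 is one of Thursday/Wednesday/Tuesday.
January 1 by year: 1887:Sat 1888:Sun 1889:Tue✓ 1890:Wed✓ 1891:Thu✓ 1892:Fri 1893:Sun 1894:Mon 1895:Tue✓ 1896:Wed✓ 1897:Fri 1898:Sat 1899:Sun 1900:Mon 1901:Tue✓ 1902:Wed✓
Years with five Thursdays: 1889, 1890, 1891, 1895, 1896, 1901, 1902 → 7.

7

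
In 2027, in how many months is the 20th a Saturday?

Check the 20th of each month of 2027: Jan 20: Wed, Feb 20: Sat, Mar 20: Sat, Apr 20: Tue, May 20: Thu, Jun 20: Sun, Jul 20: Tue, Aug 20: Fri, Sep 20: Mon, Oct 20: Wed, Nov 20: Sat, Dec 20: Mon.
Saturday occurs in February, March, November — 3 months.

3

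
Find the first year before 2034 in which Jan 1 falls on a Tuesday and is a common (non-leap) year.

2030

Jan 1 advances by 2 weekdays after a leap year and by 1 after a common year.
2034: Jan 1 is Sunday.
2033: Saturday
2032: Thursday (leap)
2031: Wednesday
2030: Tuesday
2030 begins on a Tuesday and is a common year.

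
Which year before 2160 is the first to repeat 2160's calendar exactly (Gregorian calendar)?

Two years share a calendar iff Jan 1 falls on the same weekday and both are leap or both are common. 2160: Jan 1 is Tuesday, leap year.
2159: Jan 1 Monday, common
2158: Jan 1 Sunday, common
2157: Jan 1 Saturday, common
2156: Jan 1 Thursday, leap
2155: Jan 1 Wednesday, common
2154: Jan 1 Tuesday, common
2153: Jan 1 Monday, common
2152: Jan 1 Saturday, leap
2151: Jan 1 Friday, common
2150: Jan 1 Thursday, common
2149: Jan 1 Wednesday, common
2148: Jan 1 Monday, leap
2147: Jan 1 Sunday, common
2146: Jan 1 Saturday, common
2145: Jan 1 Friday, common
2144: Jan 1 Wednesday, leap
2143: Jan 1 Tuesday, common
2142: Jan 1 Monday, common
2141: Jan 1 Sunday, common
2140: Jan 1 Friday, leap
2139: Jan 1 Thursday, common
2138: Jan 1 Wednesday, common
2137: Jan 1 Tuesday, common
2136: Jan 1 Sunday, leap
2135: Jan 1 Saturday, common
2134: Jan 1 Friday, common
2133: Jan 1 Thursday, common
2132: Jan 1 Tuesday, leap
2132 matches on both conditions.

2132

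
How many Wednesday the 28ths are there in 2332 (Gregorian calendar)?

Check the 28th of each month of 2332: Jan 28: Thu, Feb 28: Sun, Mar 28: Mon, Apr 28: Thu, May 28: Sat, Jun 28: Tue, Jul 28: Thu, Aug 28: Sun, Sep 28: Wed, Oct 28: Fri, Nov 28: Mon, Dec 28: Wed.
Wednesday occurs in September, December — 2 months.

2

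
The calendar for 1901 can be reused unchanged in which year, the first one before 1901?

1895

Two years share a calendar iff Jan 1 falls on the same weekday and both are leap or both are common. 1901: Jan 1 is Tuesday, common year.
1900: Jan 1 Monday, common
1899: Jan 1 Sunday, common
1898: Jan 1 Saturday, common
1897: Jan 1 Friday, common
1896: Jan 1 Wednesday, leap
1895: Jan 1 Tuesday, common
1895 matches on both conditions.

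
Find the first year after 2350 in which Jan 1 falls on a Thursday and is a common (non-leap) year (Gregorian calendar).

Jan 1 advances by 2 weekdays after a leap year and by 1 after a common year.
2350: Jan 1 is Sunday.
2351: Monday
2352: Tuesday (leap)
2353: Thursday
2353 begins on a Thursday and is a common year.

2353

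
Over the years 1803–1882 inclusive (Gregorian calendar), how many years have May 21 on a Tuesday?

Track May 21's weekday year by year (advancing +1, or +2 across a Feb 29):
  1803: Sat  1804: Mon (+2)  1805: Tue (+1) ✓  1806: Wed (+1)  1807: Thu (+1)
  1808: Sat (+2)  1809: Sun (+1)  1810: Mon (+1)  1811: Tue (+1) ✓  1812: Thu (+2)
  1813: Fri (+1)  1814: Sat (+1)  1815: Sun (+1)  1816: Tue (+2) ✓  … (52 more years) …
  1869: Fri (+1)  1870: Sat (+1)  1871: Sun (+1)  1872: Tue (+2) ✓  1873: Wed (+1)
  1874: Thu (+1)  1875: Fri (+1)  1876: Sun (+2)  1877: Mon (+1)  1878: Tue (+1) ✓
  1879: Wed (+1)  1880: Fri (+2)  1881: Sat (+1)  1882: Sun (+1)
Tuesday years: 1805, 1811, 1816, 1822, 1833, 1839, 1844, 1850, 1861, 1867, 1872, 1878 — 12 in total.

12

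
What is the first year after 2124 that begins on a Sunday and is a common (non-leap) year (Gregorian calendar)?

Jan 1 advances by 2 weekdays after a leap year and by 1 after a common year.
2124: Jan 1 is Saturday (leap).
2125: Monday
2126: Tuesday
2127: Wednesday
2128: Thursday (leap)
2129: Saturday
2130: Sunday
2130 begins on a Sunday and is a common year.

2130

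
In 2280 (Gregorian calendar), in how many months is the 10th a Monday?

Check the 10th of each month of 2280: Jan 10: Sat, Feb 10: Tue, Mar 10: Wed, Apr 10: Sat, May 10: Mon, Jun 10: Thu, Jul 10: Sat, Aug 10: Tue, Sep 10: Fri, Oct 10: Sun, Nov 10: Wed, Dec 10: Fri.
Monday occurs in May — 1 month.

1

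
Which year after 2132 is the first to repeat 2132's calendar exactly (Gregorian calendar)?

2160

Two years share a calendar iff Jan 1 falls on the same weekday and both are leap or both are common. 2132: Jan 1 is Tuesday, leap year.
2133: Jan 1 Thursday, common
2134: Jan 1 Friday, common
2135: Jan 1 Saturday, common
2136: Jan 1 Sunday, leap
2137: Jan 1 Tuesday, common
2138: Jan 1 Wednesday, common
2139: Jan 1 Thursday, common
2140: Jan 1 Friday, leap
2141: Jan 1 Sunday, common
2142: Jan 1 Monday, common
2143: Jan 1 Tuesday, common
2144: Jan 1 Wednesday, leap
2145: Jan 1 Friday, common
2146: Jan 1 Saturday, common
2147: Jan 1 Sunday, common
2148: Jan 1 Monday, leap
2149: Jan 1 Wednesday, common
2150: Jan 1 Thursday, common
2151: Jan 1 Friday, common
2152: Jan 1 Saturday, leap
2153: Jan 1 Monday, common
2154: Jan 1 Tuesday, common
2155: Jan 1 Wednesday, common
2156: Jan 1 Thursday, leap
2157: Jan 1 Saturday, common
2158: Jan 1 Sunday, common
2159: Jan 1 Monday, common
2160: Jan 1 Tuesday, leap
2160 matches on both conditions.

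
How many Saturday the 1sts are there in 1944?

Check the 1st of each month of 1944: Jan 1: Sat, Feb 1: Tue, Mar 1: Wed, Apr 1: Sat, May 1: Mon, Jun 1: Thu, Jul 1: Sat, Aug 1: Tue, Sep 1: Fri, Oct 1: Sun, Nov 1: Wed, Dec 1: Fri.
Saturday occurs in January, April, July — 3 months.

3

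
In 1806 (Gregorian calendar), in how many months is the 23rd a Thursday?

Check the 23rd of each month of 1806: Jan 23: Thu, Feb 23: Sun, Mar 23: Sun, Apr 23: Wed, May 23: Fri, Jun 23: Mon, Jul 23: Wed, Aug 23: Sat, Sep 23: Tue, Oct 23: Thu, Nov 23: Sun, Dec 23: Tue.
Thursday occurs in January, October — 2 months.

2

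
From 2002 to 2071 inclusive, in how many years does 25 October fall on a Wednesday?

Track 25 October's weekday year by year (advancing +1, or +2 across a Feb 29):
  2002: Fri  2003: Sat (+1)  2004: Mon (+2)  2005: Tue (+1)  2006: Wed (+1) ✓
  2007: Thu (+1)  2008: Sat (+2)  2009: Sun (+1)  2010: Mon (+1)  2011: Tue (+1)
  2012: Thu (+2)  2013: Fri (+1)  2014: Sat (+1)  2015: Sun (+1)  … (42 more years) …
  2058: Fri (+1)  2059: Sat (+1)  2060: Mon (+2)  2061: Tue (+1)  2062: Wed (+1) ✓
  2063: Thu (+1)  2064: Sat (+2)  2065: Sun (+1)  2066: Mon (+1)  2067: Tue (+1)
  2068: Thu (+2)  2069: Fri (+1)  2070: Sat (+1)  2071: Sun (+1)
Wednesday years: 2006, 2017, 2023, 2028, 2034, 2045, 2051, 2056, 2062 — 9 in total.

9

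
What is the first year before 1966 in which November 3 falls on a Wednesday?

1965

From one year to the next, a fixed date's weekday advances by 1, or by 2 when a Feb 29 lies between the two dates.
1966: November 3 is Thursday.
1965: Wednesday (−1)
November 3 falls on a Wednesday in 1965.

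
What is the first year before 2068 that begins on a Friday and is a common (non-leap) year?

Jan 1 advances by 2 weekdays after a leap year and by 1 after a common year.
2068: Jan 1 is Sunday (leap).
2067: Saturday
2066: Friday
2066 begins on a Friday and is a common year.

2066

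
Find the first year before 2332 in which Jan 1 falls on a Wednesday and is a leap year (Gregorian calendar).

Jan 1 advances by 2 weekdays after a leap year and by 1 after a common year.
2332: Jan 1 is Friday (leap).
2331: Thursday
2330: Wednesday
2329: Tuesday
2328: Sunday (leap)
2327: Saturday
2326: Friday
2325: Thursday
2324: Tuesday (leap)
2323: Monday
2322: Sunday
2321: Saturday
2320: Thursday (leap)
2319: Wednesday
2318: Tuesday
2317: Monday
2316: Saturday (leap)
2315: Friday
2314: Thursday
2313: Wednesday
2312: Monday (leap)
2311: Sunday
2310: Saturday
2309: Friday
2308: Wednesday (leap)
2308 begins on a Wednesday and is a leap year.

2308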